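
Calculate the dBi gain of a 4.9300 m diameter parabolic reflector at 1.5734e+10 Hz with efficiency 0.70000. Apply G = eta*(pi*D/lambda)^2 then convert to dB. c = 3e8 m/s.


lambda = c / f = 3.0000e+08 / 1.5734e+10 = 0.01906699 m
G_linear = 0.70000 * (pi * 4.9300 / 0.01906699)^2 = 461878.1
G_dBi = 10 * log10(461878.1) = 56.65 dBi

56.65 dBi


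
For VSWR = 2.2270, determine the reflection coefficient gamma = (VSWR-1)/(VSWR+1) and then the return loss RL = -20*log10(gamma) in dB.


gamma = (2.2270 - 1) / (2.2270 + 1) = 0.3802293
RL = -20 * log10(0.3802293) = 8.399 dB

8.399 dB


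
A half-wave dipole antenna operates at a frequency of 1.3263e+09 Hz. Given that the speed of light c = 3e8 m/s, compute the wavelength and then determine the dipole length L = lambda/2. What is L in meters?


lambda = c / f = 3.0000e+08 / 1.3263e+09 = 0.2261932 m
L = lambda / 2 = 0.2261932 / 2 = 0.1131 m

0.1131 m


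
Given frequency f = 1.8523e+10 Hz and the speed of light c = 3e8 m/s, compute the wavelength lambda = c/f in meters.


lambda = c / f = 3.0000e+08 / 1.8523e+10 = 0.01620 m

0.01620 m


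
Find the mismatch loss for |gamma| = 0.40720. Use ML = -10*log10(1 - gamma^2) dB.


ML = -10 * log10(1 - 0.40720^2) = -10 * log10(0.83418816) = 0.7874 dB

0.7874 dB


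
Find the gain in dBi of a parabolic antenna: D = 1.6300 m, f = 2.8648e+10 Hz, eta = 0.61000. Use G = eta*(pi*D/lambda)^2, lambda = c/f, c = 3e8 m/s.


lambda = c / f = 3.0000e+08 / 2.8648e+10 = 0.01047194 m
G_linear = 0.61000 * (pi * 1.6300 / 0.01047194)^2 = 145864.8
G_dBi = 10 * log10(145864.8) = 51.64 dBi

51.64 dBi


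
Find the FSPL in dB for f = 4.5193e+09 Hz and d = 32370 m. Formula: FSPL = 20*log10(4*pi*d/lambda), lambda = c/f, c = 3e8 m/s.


lambda = c / f = 3.0000e+08 / 4.5193e+09 = 0.06638196 m
FSPL = 20 * log10(4*pi*32370/0.06638196) = 135.7 dB

135.7 dB


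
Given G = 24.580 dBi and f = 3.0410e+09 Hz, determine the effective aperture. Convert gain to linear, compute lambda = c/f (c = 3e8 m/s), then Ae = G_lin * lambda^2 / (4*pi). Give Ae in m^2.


lambda = c / f = 3.0000e+08 / 3.0410e+09 = 0.09865176 m
G_linear = 10^(24.580/10) = 287.0781
Ae = G_linear * lambda^2 / (4*pi) = 287.0781 * 0.09865176^2 / (4*pi) = 0.2223 m^2

0.2223 m^2


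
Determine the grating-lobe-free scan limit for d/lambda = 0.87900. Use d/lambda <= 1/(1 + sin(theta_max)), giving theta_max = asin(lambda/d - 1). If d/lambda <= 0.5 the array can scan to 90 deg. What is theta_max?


lambda/d - 1 = 1/0.87900 - 1 = 0.1376564
theta_max = asin(0.1376564) = 7.912 deg

7.912 deg


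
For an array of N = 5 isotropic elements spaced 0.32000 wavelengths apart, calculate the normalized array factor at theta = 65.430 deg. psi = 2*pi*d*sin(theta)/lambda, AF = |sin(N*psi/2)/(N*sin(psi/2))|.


psi = 2*pi*0.32000*sin(65.430 deg) = 1.828566 rad
AF = |sin(5*1.828566/2) / (5*sin(1.828566/2))| = 0.2500

0.2500


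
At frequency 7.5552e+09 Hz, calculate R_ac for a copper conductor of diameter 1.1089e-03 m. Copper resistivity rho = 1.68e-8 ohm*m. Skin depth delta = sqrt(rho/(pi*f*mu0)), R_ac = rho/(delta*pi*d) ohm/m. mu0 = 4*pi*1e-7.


delta = sqrt(1.68e-8 / (pi * 7.5552e+09 * 4*pi*1e-7)) = 7.505019e-07 m
R_ac = 1.68e-8 / (7.505019e-07 * pi * 1.1089e-03) = 6.426 ohm/m

6.426 ohm/m


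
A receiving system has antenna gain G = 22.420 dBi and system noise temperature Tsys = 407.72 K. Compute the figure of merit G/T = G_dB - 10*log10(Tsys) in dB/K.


G/T = 22.420 - 10*log10(407.72) = 22.420 - 26.10362 = -3.684 dB/K

-3.684 dB/K


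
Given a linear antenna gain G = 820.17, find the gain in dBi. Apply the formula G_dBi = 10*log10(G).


G_dBi = 10 * log10(820.17) = 29.14 dBi

29.14 dBi


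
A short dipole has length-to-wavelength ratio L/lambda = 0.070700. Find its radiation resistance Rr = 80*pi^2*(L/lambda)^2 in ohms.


Rr = 80 * pi^2 * (0.070700)^2 = 80 * 9.869604 * 4.998490e-03 = 3.947 ohm

3.947 ohm


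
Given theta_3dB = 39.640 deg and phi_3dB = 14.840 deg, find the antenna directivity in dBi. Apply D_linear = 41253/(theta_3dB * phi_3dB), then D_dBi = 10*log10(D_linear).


D_linear = 41253 / (39.640 * 14.840) = 70.12744
D_dBi = 10 * log10(70.12744) = 18.46 dBi

18.46 dBi


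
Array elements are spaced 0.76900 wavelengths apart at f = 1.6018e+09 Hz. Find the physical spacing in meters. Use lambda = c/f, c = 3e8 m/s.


lambda = c / f = 3.0000e+08 / 1.6018e+09 = 0.1872893 m
d = 0.76900 * 0.1872893 = 0.1440 m

0.1440 m


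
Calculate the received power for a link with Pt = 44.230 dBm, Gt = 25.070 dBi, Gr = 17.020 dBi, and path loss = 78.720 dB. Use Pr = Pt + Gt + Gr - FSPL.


Pr = 44.230 + 25.070 + 17.020 - 78.720 = 7.60 dBm

7.60 dBm


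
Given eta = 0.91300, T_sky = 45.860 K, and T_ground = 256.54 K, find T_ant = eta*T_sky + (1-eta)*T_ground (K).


T_ant = 0.91300 * 45.860 + (1 - 0.91300) * 256.54 = 64.19 K

64.19 K


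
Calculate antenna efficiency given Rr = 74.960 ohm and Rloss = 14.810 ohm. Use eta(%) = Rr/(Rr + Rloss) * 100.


eta = 74.960 / (74.960 + 14.810) * 100 = 83.50%

83.50%


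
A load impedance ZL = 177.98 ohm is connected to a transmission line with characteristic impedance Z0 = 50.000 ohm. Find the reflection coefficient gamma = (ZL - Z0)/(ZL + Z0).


gamma = (177.98 - 50.000) / (177.98 + 50.000) = 0.5614

0.5614


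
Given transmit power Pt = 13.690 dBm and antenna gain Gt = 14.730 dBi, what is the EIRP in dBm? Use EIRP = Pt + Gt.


EIRP = Pt + Gt = 13.690 + 14.730 = 28.42 dBm

28.42 dBm


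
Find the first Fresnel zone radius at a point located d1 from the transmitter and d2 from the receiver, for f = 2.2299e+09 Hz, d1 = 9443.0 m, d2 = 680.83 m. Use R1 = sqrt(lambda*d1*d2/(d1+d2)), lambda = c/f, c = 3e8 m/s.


lambda = c / f = 3.0000e+08 / 2.2299e+09 = 0.1345352 m
R1 = sqrt(0.1345352 * 9443.0 * 680.83 / (9443.0 + 680.83)) = 9.243 m

9.243 m


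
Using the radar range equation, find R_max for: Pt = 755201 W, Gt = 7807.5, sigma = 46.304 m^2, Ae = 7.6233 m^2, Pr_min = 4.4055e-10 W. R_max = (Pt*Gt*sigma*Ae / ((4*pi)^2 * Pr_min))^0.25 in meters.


R^4 = 755201*7807.5*46.304*7.6233 / ((4*pi)^2 * 4.4055e-10) = 2.991721e+19
R_max = 2.991721e+19^0.25 = 73957 m

73957 m


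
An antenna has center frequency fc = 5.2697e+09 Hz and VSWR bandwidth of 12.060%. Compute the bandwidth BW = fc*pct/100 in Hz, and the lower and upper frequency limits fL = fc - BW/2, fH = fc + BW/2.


BW = 5.2697e+09 * 12.060/100 = 6.355258e+08 Hz
fL = 5.2697e+09 - 6.355258e+08/2 = 4.952e+09 Hz
fH = 5.2697e+09 + 6.355258e+08/2 = 5.587e+09 Hz

BW=6.355e+08 Hz, fL=4.952e+09 Hz, fH=5.587e+09 Hz


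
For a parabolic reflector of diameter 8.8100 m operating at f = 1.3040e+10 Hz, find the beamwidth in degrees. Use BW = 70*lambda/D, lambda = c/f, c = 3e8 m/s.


lambda = c / f = 3.0000e+08 / 1.3040e+10 = 0.02300613 m
BW = 70 * 0.02300613 / 8.8100 = 0.1828 deg

0.1828 deg


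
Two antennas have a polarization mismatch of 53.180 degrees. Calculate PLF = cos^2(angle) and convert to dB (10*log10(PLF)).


PLF_linear = cos^2(53.180 deg) = 0.3591642
PLF_dB = 10 * log10(0.3591642) = -4.447 dB

-4.447 dB


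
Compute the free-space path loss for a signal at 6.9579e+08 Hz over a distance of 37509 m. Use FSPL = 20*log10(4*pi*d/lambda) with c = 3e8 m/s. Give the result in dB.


lambda = c / f = 3.0000e+08 / 6.9579e+08 = 0.4311646 m
FSPL = 20 * log10(4*pi*37509/0.4311646) = 120.8 dB

120.8 dB


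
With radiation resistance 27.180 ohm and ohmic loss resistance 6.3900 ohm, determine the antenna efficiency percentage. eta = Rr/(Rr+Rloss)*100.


eta = 27.180 / (27.180 + 6.3900) * 100 = 80.97%

80.97%


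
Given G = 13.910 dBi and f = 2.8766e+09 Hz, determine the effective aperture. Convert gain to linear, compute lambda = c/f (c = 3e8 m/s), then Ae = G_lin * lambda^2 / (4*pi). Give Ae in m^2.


lambda = c / f = 3.0000e+08 / 2.8766e+09 = 0.1042898 m
G_linear = 10^(13.910/10) = 24.60368
Ae = G_linear * lambda^2 / (4*pi) = 24.60368 * 0.1042898^2 / (4*pi) = 0.02129 m^2

0.02129 m^2


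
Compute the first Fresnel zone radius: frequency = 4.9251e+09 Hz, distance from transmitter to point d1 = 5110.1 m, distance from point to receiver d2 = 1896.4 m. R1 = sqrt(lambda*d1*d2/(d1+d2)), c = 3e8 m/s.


lambda = c / f = 3.0000e+08 / 4.9251e+09 = 0.06091247 m
R1 = sqrt(0.06091247 * 5110.1 * 1896.4 / (5110.1 + 1896.4)) = 9.179 m

9.179 m


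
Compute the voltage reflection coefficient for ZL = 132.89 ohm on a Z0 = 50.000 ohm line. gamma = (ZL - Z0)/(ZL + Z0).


gamma = (132.89 - 50.000) / (132.89 + 50.000) = 0.4532

0.4532


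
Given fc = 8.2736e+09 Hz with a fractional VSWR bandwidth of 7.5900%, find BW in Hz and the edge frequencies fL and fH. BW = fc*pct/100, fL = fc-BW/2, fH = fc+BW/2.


BW = 8.2736e+09 * 7.5900/100 = 6.279662e+08 Hz
fL = 8.2736e+09 - 6.279662e+08/2 = 7.960e+09 Hz
fH = 8.2736e+09 + 6.279662e+08/2 = 8.588e+09 Hz

BW=6.280e+08 Hz, fL=7.960e+09 Hz, fH=8.588e+09 Hz


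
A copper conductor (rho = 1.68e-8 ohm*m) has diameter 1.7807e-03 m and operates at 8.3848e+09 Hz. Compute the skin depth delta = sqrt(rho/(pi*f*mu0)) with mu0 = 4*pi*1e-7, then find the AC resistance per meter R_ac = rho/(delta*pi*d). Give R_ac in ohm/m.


delta = sqrt(1.68e-8 / (pi * 8.3848e+09 * 4*pi*1e-7)) = 7.124074e-07 m
R_ac = 1.68e-8 / (7.124074e-07 * pi * 1.7807e-03) = 4.215 ohm/m

4.215 ohm/m


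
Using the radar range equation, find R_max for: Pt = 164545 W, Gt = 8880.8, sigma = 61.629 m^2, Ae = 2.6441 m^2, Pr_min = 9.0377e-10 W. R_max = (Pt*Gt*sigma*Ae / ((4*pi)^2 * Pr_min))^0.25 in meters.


R^4 = 164545*8880.8*61.629*2.6441 / ((4*pi)^2 * 9.0377e-10) = 1.668484e+18
R_max = 1.668484e+18^0.25 = 35940 m

35940 m


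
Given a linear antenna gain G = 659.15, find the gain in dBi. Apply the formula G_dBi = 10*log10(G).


G_dBi = 10 * log10(659.15) = 28.19 dBi

28.19 dBi


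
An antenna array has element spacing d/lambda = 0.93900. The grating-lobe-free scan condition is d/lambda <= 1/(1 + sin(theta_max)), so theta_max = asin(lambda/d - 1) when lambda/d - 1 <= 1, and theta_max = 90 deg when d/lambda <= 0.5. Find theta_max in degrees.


lambda/d - 1 = 1/0.93900 - 1 = 0.06496273
theta_max = asin(0.06496273) = 3.725 deg

3.725 deg


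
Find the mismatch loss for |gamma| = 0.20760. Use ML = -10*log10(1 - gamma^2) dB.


ML = -10 * log10(1 - 0.20760^2) = -10 * log10(0.95690224) = 0.1913 dB

0.1913 dB


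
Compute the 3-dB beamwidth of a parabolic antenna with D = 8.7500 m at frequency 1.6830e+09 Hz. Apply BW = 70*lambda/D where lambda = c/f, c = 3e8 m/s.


lambda = c / f = 3.0000e+08 / 1.6830e+09 = 0.1782531 m
BW = 70 * 0.1782531 / 8.7500 = 1.426 deg

1.426 deg


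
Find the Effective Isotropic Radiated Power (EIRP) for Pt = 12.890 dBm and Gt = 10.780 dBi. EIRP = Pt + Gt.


EIRP = Pt + Gt = 12.890 + 10.780 = 23.67 dBm

23.67 dBm


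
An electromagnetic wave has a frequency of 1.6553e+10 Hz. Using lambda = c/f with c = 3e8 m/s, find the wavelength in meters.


lambda = c / f = 3.0000e+08 / 1.6553e+10 = 0.01812 m

0.01812 m


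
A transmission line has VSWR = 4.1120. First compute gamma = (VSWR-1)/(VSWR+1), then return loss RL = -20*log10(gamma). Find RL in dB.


gamma = (4.1120 - 1) / (4.1120 + 1) = 0.6087637
RL = -20 * log10(0.6087637) = 4.311 dB

4.311 dB


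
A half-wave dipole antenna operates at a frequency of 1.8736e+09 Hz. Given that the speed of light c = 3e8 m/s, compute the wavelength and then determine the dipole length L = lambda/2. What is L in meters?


lambda = c / f = 3.0000e+08 / 1.8736e+09 = 0.1601196 m
L = lambda / 2 = 0.1601196 / 2 = 0.08006 m

0.08006 m


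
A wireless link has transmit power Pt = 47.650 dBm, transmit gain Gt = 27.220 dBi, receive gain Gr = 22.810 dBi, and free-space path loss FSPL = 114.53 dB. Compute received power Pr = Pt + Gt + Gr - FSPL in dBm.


Pr = 47.650 + 27.220 + 22.810 - 114.53 = -16.85 dBm

-16.85 dBm


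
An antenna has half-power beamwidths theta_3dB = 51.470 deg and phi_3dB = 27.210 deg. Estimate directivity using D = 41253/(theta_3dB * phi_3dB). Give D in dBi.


D_linear = 41253 / (51.470 * 27.210) = 29.45594
D_dBi = 10 * log10(29.45594) = 14.69 dBi

14.69 dBi


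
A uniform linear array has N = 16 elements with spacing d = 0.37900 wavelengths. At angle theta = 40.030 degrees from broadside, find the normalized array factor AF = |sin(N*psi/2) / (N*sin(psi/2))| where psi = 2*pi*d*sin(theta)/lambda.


psi = 2*pi*0.37900*sin(40.030 deg) = 1.531643 rad
AF = |sin(16*1.531643/2) / (16*sin(1.531643/2))| = 0.02778

0.02778


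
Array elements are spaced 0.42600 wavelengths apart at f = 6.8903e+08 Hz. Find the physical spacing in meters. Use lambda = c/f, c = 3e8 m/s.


lambda = c / f = 3.0000e+08 / 6.8903e+08 = 0.4353947 m
d = 0.42600 * 0.4353947 = 0.1855 m

0.1855 m


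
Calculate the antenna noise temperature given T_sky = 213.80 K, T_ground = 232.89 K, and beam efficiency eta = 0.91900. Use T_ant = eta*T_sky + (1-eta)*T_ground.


T_ant = 0.91900 * 213.80 + (1 - 0.91900) * 232.89 = 215.3 K

215.3 K


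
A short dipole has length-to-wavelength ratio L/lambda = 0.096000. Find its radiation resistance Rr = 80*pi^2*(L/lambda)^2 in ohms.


Rr = 80 * pi^2 * (0.096000)^2 = 80 * 9.869604 * 9.216000e-03 = 7.277 ohm

7.277 ohm


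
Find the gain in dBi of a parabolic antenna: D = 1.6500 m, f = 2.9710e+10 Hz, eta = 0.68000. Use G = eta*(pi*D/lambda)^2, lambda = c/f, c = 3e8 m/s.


lambda = c / f = 3.0000e+08 / 2.9710e+10 = 0.01009761 m
G_linear = 0.68000 * (pi * 1.6500 / 0.01009761)^2 = 179200.6
G_dBi = 10 * log10(179200.6) = 52.53 dBi

52.53 dBi


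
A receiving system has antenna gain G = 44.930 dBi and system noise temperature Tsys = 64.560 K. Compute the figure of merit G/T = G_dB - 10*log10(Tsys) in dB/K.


G/T = 44.930 - 10*log10(64.560) = 44.930 - 18.09964 = 26.83 dB/K

26.83 dB/K


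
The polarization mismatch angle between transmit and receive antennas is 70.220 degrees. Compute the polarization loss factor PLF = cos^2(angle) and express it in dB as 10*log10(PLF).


PLF_linear = cos^2(70.220 deg) = 0.1145210
PLF_dB = 10 * log10(0.1145210) = -9.411 dB

-9.411 dB


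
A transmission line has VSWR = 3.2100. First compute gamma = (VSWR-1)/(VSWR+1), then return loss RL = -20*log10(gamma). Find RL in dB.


gamma = (3.2100 - 1) / (3.2100 + 1) = 0.5249406
RL = -20 * log10(0.5249406) = 5.598 dB

5.598 dB


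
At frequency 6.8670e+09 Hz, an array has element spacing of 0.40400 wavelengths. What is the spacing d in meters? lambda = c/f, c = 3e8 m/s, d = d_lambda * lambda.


lambda = c / f = 3.0000e+08 / 6.8670e+09 = 0.04368720 m
d = 0.40400 * 0.04368720 = 0.01765 m

0.01765 m


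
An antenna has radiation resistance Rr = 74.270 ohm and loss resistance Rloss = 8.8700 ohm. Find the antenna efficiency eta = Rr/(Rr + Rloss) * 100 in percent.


eta = 74.270 / (74.270 + 8.8700) * 100 = 89.33%

89.33%


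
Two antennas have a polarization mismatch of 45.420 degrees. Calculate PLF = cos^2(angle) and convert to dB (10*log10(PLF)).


PLF_linear = cos^2(45.420 deg) = 0.4926699
PLF_dB = 10 * log10(0.4926699) = -3.074 dB

-3.074 dB


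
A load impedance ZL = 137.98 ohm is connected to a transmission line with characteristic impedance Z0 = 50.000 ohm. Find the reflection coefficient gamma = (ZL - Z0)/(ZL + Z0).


gamma = (137.98 - 50.000) / (137.98 + 50.000) = 0.4680

0.4680


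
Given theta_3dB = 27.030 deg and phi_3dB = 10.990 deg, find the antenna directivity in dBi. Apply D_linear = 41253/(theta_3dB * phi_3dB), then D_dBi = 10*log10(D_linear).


D_linear = 41253 / (27.030 * 10.990) = 138.8711
D_dBi = 10 * log10(138.8711) = 21.43 dBi

21.43 dBi


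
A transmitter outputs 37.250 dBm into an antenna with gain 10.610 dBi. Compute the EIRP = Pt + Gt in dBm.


EIRP = Pt + Gt = 37.250 + 10.610 = 47.86 dBm

47.86 dBm


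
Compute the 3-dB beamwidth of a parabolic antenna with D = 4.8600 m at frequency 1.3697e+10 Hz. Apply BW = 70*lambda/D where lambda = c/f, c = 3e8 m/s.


lambda = c / f = 3.0000e+08 / 1.3697e+10 = 0.02190261 m
BW = 70 * 0.02190261 / 4.8600 = 0.3155 deg

0.3155 deg


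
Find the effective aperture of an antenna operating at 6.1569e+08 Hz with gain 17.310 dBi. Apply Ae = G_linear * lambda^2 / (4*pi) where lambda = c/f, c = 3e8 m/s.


lambda = c / f = 3.0000e+08 / 6.1569e+08 = 0.4872582 m
G_linear = 10^(17.310/10) = 53.82698
Ae = G_linear * lambda^2 / (4*pi) = 53.82698 * 0.4872582^2 / (4*pi) = 1.017 m^2

1.017 m^2


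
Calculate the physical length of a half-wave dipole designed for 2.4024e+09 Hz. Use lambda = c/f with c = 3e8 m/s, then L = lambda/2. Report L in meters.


lambda = c / f = 3.0000e+08 / 2.4024e+09 = 0.1248751 m
L = lambda / 2 = 0.1248751 / 2 = 0.06244 m

0.06244 m


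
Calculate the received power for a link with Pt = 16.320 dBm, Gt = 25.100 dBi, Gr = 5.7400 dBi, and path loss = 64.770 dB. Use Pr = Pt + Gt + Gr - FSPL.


Pr = 16.320 + 25.100 + 5.7400 - 64.770 = -17.61 dBm

-17.61 dBm


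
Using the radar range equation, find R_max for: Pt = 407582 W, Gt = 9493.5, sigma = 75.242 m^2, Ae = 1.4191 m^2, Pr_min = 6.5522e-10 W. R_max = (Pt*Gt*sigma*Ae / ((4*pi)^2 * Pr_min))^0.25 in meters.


R^4 = 407582*9493.5*75.242*1.4191 / ((4*pi)^2 * 6.5522e-10) = 3.993078e+18
R_max = 3.993078e+18^0.25 = 44702 m

44702 m


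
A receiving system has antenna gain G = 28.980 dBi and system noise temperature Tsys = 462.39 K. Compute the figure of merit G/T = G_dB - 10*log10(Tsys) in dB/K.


G/T = 28.980 - 10*log10(462.39) = 28.980 - 26.65008 = 2.330 dB/K

2.330 dB/K


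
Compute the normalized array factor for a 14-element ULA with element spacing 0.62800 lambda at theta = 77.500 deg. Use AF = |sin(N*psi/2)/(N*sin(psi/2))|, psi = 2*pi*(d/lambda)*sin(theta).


psi = 2*pi*0.62800*sin(77.500 deg) = 3.852308 rad
AF = |sin(14*3.852308/2) / (14*sin(3.852308/2))| = 0.07358

0.07358


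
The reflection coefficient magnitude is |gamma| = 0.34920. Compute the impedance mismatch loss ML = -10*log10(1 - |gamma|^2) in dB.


ML = -10 * log10(1 - 0.34920^2) = -10 * log10(0.87805936) = 0.5648 dB

0.5648 dB


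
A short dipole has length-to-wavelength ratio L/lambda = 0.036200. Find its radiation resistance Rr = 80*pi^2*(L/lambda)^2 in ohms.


Rr = 80 * pi^2 * (0.036200)^2 = 80 * 9.869604 * 1.310440e-03 = 1.035 ohm

1.035 ohm


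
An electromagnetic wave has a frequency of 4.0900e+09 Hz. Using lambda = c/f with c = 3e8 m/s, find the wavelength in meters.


lambda = c / f = 3.0000e+08 / 4.0900e+09 = 0.07335 m

0.07335 m


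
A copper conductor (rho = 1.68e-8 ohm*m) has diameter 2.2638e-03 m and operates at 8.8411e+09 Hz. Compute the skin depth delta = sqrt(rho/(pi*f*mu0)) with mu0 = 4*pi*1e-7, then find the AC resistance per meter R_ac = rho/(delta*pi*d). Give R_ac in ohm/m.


delta = sqrt(1.68e-8 / (pi * 8.8411e+09 * 4*pi*1e-7)) = 6.937798e-07 m
R_ac = 1.68e-8 / (6.937798e-07 * pi * 2.2638e-03) = 3.405 ohm/m

3.405 ohm/m


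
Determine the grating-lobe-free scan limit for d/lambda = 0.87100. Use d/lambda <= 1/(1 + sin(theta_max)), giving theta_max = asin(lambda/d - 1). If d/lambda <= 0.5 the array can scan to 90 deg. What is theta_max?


lambda/d - 1 = 1/0.87100 - 1 = 0.1481056
theta_max = asin(0.1481056) = 8.517 deg

8.517 deg


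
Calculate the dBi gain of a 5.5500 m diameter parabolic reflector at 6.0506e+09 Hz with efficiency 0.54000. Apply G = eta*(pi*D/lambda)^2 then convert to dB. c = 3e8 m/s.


lambda = c / f = 3.0000e+08 / 6.0506e+09 = 0.04958186 m
G_linear = 0.54000 * (pi * 5.5500 / 0.04958186)^2 = 66778.07
G_dBi = 10 * log10(66778.07) = 48.25 dBi

48.25 dBi


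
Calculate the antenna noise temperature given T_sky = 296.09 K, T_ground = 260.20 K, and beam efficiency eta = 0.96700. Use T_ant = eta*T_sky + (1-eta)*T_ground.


T_ant = 0.96700 * 296.09 + (1 - 0.96700) * 260.20 = 294.9 K

294.9 K


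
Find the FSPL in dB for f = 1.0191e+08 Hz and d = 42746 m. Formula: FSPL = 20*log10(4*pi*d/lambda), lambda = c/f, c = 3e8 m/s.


lambda = c / f = 3.0000e+08 / 1.0191e+08 = 2.943774 m
FSPL = 20 * log10(4*pi*42746/2.943774) = 105.2 dB

105.2 dB


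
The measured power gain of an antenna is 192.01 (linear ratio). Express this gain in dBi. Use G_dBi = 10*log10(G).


G_dBi = 10 * log10(192.01) = 22.83 dBi

22.83 dBi


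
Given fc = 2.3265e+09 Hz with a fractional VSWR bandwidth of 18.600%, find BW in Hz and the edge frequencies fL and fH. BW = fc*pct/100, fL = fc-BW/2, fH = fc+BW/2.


BW = 2.3265e+09 * 18.600/100 = 4.327290e+08 Hz
fL = 2.3265e+09 - 4.327290e+08/2 = 2.110e+09 Hz
fH = 2.3265e+09 + 4.327290e+08/2 = 2.543e+09 Hz

BW=4.327e+08 Hz, fL=2.110e+09 Hz, fH=2.543e+09 Hz


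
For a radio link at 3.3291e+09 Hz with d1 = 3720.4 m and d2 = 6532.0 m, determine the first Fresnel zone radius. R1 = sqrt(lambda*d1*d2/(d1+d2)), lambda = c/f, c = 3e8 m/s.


lambda = c / f = 3.0000e+08 / 3.3291e+09 = 0.09011445 m
R1 = sqrt(0.09011445 * 3720.4 * 6532.0 / (3720.4 + 6532.0)) = 14.62 m

14.62 m


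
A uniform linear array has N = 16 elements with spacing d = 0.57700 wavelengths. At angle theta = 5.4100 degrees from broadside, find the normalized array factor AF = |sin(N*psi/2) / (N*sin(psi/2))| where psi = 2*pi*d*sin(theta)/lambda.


psi = 2*pi*0.57700*sin(5.4100 deg) = 0.3418100 rad
AF = |sin(16*0.3418100/2) / (16*sin(0.3418100/2))| = 0.1455

0.1455


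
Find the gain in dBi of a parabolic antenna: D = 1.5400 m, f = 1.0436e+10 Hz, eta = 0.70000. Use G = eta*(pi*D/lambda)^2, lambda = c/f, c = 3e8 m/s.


lambda = c / f = 3.0000e+08 / 1.0436e+10 = 0.02874665 m
G_linear = 0.70000 * (pi * 1.5400 / 0.02874665)^2 = 19827.35
G_dBi = 10 * log10(19827.35) = 42.97 dBi

42.97 dBi


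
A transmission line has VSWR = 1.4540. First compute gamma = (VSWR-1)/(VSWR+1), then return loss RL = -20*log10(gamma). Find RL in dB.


gamma = (1.4540 - 1) / (1.4540 + 1) = 0.1850041
RL = -20 * log10(0.1850041) = 14.66 dB

14.66 dB


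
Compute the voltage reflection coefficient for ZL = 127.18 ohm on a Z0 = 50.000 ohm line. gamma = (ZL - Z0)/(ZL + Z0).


gamma = (127.18 - 50.000) / (127.18 + 50.000) = 0.4356

0.4356


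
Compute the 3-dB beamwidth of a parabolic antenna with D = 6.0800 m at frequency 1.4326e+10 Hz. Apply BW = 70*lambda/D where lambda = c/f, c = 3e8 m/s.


lambda = c / f = 3.0000e+08 / 1.4326e+10 = 0.02094095 m
BW = 70 * 0.02094095 / 6.0800 = 0.2411 deg

0.2411 deg


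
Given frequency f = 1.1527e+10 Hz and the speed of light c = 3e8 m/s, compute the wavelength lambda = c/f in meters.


lambda = c / f = 3.0000e+08 / 1.1527e+10 = 0.02603 m

0.02603 m


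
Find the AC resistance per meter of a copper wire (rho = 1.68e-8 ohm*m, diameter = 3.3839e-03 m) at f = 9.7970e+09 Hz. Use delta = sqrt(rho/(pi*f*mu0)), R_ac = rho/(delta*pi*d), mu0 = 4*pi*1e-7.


delta = sqrt(1.68e-8 / (pi * 9.7970e+09 * 4*pi*1e-7)) = 6.590650e-07 m
R_ac = 1.68e-8 / (6.590650e-07 * pi * 3.3839e-03) = 2.398 ohm/m

2.398 ohm/m


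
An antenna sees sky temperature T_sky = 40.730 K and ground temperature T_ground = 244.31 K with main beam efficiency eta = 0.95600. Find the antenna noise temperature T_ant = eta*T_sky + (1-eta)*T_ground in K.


T_ant = 0.95600 * 40.730 + (1 - 0.95600) * 244.31 = 49.69 K

49.69 K


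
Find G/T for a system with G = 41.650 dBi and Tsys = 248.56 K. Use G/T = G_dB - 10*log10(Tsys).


G/T = 41.650 - 10*log10(248.56) = 41.650 - 23.95431 = 17.70 dB/K

17.70 dB/K


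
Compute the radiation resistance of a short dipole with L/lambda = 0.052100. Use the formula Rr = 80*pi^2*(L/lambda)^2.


Rr = 80 * pi^2 * (0.052100)^2 = 80 * 9.869604 * 2.714410e-03 = 2.143 ohm

2.143 ohm


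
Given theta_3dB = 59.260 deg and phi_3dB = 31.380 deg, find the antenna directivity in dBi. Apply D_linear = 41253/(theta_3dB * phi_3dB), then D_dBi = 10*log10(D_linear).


D_linear = 41253 / (59.260 * 31.380) = 22.18406
D_dBi = 10 * log10(22.18406) = 13.46 dBi

13.46 dBi


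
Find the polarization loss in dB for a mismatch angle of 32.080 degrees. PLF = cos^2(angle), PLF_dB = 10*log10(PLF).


PLF_linear = cos^2(32.080 deg) = 0.7179298
PLF_dB = 10 * log10(0.7179298) = -1.439 dB

-1.439 dB


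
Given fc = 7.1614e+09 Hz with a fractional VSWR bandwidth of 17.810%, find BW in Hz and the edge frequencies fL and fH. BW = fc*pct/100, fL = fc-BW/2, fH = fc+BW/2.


BW = 7.1614e+09 * 17.810/100 = 1.275445e+09 Hz
fL = 7.1614e+09 - 1.275445e+09/2 = 6.524e+09 Hz
fH = 7.1614e+09 + 1.275445e+09/2 = 7.799e+09 Hz

BW=1.275e+09 Hz, fL=6.524e+09 Hz, fH=7.799e+09 Hz


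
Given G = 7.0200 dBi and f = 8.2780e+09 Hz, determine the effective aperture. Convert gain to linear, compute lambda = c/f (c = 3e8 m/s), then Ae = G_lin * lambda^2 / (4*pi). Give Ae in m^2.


lambda = c / f = 3.0000e+08 / 8.2780e+09 = 0.03624064 m
G_linear = 10^(7.0200/10) = 5.035006
Ae = G_linear * lambda^2 / (4*pi) = 5.035006 * 0.03624064^2 / (4*pi) = 5.262e-04 m^2

5.262e-04 m^2


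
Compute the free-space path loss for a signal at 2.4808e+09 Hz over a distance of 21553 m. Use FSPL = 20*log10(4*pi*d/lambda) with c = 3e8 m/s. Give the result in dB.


lambda = c / f = 3.0000e+08 / 2.4808e+09 = 0.1209287 m
FSPL = 20 * log10(4*pi*21553/0.1209287) = 127.0 dB

127.0 dB


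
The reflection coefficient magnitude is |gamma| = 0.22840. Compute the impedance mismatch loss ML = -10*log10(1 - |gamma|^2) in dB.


ML = -10 * log10(1 - 0.22840^2) = -10 * log10(0.94783344) = 0.2327 dB

0.2327 dB


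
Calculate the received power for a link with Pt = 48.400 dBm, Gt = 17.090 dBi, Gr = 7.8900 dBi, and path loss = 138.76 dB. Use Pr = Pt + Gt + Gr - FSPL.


Pr = 48.400 + 17.090 + 7.8900 - 138.76 = -65.38 dBm

-65.38 dBm


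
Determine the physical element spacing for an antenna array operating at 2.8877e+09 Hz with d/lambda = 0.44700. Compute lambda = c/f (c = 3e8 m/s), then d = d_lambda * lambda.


lambda = c / f = 3.0000e+08 / 2.8877e+09 = 0.1038889 m
d = 0.44700 * 0.1038889 = 0.04644 m

0.04644 m


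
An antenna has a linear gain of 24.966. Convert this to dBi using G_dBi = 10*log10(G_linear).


G_dBi = 10 * log10(24.966) = 13.97 dBi

13.97 dBi


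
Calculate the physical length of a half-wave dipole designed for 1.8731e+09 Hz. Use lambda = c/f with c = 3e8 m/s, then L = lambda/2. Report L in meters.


lambda = c / f = 3.0000e+08 / 1.8731e+09 = 0.1601623 m
L = lambda / 2 = 0.1601623 / 2 = 0.08008 m

0.08008 m


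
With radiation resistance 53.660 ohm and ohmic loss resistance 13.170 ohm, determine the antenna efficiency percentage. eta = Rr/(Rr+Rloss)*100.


eta = 53.660 / (53.660 + 13.170) * 100 = 80.29%

80.29%


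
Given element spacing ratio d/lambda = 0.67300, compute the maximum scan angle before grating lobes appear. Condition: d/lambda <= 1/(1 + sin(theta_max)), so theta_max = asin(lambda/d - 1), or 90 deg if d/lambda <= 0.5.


lambda/d - 1 = 1/0.67300 - 1 = 0.4858841
theta_max = asin(0.4858841) = 29.07 deg

29.07 deg


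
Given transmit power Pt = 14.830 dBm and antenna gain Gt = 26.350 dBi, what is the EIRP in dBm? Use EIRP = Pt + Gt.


EIRP = Pt + Gt = 14.830 + 26.350 = 41.18 dBm

41.18 dBm


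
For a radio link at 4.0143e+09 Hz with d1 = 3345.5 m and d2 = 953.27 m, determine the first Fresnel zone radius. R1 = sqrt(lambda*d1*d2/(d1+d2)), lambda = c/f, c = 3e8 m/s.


lambda = c / f = 3.0000e+08 / 4.0143e+09 = 0.07473283 m
R1 = sqrt(0.07473283 * 3345.5 * 953.27 / (3345.5 + 953.27)) = 7.446 m

7.446 m


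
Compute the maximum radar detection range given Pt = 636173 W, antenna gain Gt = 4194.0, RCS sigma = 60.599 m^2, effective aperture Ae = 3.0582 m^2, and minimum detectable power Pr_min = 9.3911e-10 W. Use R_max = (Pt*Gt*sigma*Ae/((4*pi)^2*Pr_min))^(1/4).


R^4 = 636173*4194.0*60.599*3.0582 / ((4*pi)^2 * 9.3911e-10) = 3.334255e+18
R_max = 3.334255e+18^0.25 = 42732 m

42732 m


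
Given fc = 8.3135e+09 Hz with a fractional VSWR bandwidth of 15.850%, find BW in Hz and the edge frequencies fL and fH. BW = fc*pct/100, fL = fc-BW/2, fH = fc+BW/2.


BW = 8.3135e+09 * 15.850/100 = 1.317690e+09 Hz
fL = 8.3135e+09 - 1.317690e+09/2 = 7.655e+09 Hz
fH = 8.3135e+09 + 1.317690e+09/2 = 8.972e+09 Hz

BW=1.318e+09 Hz, fL=7.655e+09 Hz, fH=8.972e+09 Hz


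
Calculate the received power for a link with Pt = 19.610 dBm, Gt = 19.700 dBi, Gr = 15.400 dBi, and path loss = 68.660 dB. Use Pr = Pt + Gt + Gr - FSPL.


Pr = 19.610 + 19.700 + 15.400 - 68.660 = -13.95 dBm

-13.95 dBm


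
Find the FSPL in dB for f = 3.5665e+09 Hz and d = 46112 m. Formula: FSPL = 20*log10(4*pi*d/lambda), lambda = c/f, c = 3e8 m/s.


lambda = c / f = 3.0000e+08 / 3.5665e+09 = 0.08411608 m
FSPL = 20 * log10(4*pi*46112/0.08411608) = 136.8 dB

136.8 dB


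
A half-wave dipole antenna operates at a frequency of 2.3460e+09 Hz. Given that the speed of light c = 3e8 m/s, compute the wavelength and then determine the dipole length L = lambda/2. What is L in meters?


lambda = c / f = 3.0000e+08 / 2.3460e+09 = 0.1278772 m
L = lambda / 2 = 0.1278772 / 2 = 0.06394 m

0.06394 m


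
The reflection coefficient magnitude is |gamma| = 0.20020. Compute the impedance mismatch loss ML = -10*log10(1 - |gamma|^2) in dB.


ML = -10 * log10(1 - 0.20020^2) = -10 * log10(0.95991996) = 0.1776 dB

0.1776 dB


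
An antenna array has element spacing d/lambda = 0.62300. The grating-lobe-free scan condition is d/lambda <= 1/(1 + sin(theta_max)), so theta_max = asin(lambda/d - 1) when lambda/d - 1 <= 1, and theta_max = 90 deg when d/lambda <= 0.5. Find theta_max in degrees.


lambda/d - 1 = 1/0.62300 - 1 = 0.6051364
theta_max = asin(0.6051364) = 37.24 deg

37.24 deg


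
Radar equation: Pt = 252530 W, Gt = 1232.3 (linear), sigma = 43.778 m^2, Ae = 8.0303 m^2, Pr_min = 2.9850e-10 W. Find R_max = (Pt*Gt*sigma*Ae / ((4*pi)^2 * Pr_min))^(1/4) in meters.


R^4 = 252530*1232.3*43.778*8.0303 / ((4*pi)^2 * 2.9850e-10) = 2.320882e+18
R_max = 2.320882e+18^0.25 = 39031 m

39031 m


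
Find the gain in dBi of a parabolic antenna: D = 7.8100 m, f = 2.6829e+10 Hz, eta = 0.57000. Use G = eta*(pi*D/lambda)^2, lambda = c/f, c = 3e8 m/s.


lambda = c / f = 3.0000e+08 / 2.6829e+10 = 0.01118193 m
G_linear = 0.57000 * (pi * 7.8100 / 0.01118193)^2 = 2.744373e+06
G_dBi = 10 * log10(2.744373e+06) = 64.38 dBi

64.38 dBi


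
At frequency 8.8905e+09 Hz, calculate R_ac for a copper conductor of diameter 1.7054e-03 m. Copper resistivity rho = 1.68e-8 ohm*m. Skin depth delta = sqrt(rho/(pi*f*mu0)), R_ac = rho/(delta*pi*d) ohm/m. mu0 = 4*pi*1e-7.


delta = sqrt(1.68e-8 / (pi * 8.8905e+09 * 4*pi*1e-7)) = 6.918496e-07 m
R_ac = 1.68e-8 / (6.918496e-07 * pi * 1.7054e-03) = 4.532 ohm/m

4.532 ohm/m


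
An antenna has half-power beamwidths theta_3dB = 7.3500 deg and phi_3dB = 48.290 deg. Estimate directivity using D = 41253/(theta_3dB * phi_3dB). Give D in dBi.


D_linear = 41253 / (7.3500 * 48.290) = 116.2281
D_dBi = 10 * log10(116.2281) = 20.65 dBi

20.65 dBi


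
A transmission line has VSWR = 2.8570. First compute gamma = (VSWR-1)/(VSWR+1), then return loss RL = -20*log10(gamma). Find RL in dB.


gamma = (2.8570 - 1) / (2.8570 + 1) = 0.4814623
RL = -20 * log10(0.4814623) = 6.349 dB

6.349 dB


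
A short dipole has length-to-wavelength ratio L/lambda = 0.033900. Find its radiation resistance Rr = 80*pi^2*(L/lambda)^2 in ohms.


Rr = 80 * pi^2 * (0.033900)^2 = 80 * 9.869604 * 1.149210e-03 = 0.9074 ohm

0.9074 ohm


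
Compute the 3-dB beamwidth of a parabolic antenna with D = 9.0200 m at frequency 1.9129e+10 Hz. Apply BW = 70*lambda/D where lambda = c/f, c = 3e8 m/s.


lambda = c / f = 3.0000e+08 / 1.9129e+10 = 0.01568299 m
BW = 70 * 0.01568299 / 9.0200 = 0.1217 deg

0.1217 deg


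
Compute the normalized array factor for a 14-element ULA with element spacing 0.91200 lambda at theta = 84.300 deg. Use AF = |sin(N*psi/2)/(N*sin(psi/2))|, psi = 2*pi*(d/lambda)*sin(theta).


psi = 2*pi*0.91200*sin(84.300 deg) = 5.701932 rad
AF = |sin(14*5.701932/2) / (14*sin(5.701932/2))| = 0.1994

0.1994


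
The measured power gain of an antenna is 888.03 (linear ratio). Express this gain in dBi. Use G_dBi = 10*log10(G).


G_dBi = 10 * log10(888.03) = 29.48 dBi

29.48 dBi


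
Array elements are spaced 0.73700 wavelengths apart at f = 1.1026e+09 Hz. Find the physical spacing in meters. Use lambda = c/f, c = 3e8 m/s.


lambda = c / f = 3.0000e+08 / 1.1026e+09 = 0.2720842 m
d = 0.73700 * 0.2720842 = 0.2005 m

0.2005 m


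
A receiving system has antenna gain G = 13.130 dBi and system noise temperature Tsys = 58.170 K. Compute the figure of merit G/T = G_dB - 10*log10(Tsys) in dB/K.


G/T = 13.130 - 10*log10(58.170) = 13.130 - 17.64699 = -4.517 dB/K

-4.517 dB/K


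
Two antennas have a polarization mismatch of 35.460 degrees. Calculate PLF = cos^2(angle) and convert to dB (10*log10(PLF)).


PLF_linear = cos^2(35.460 deg) = 0.6634440
PLF_dB = 10 * log10(0.6634440) = -1.782 dB

-1.782 dB


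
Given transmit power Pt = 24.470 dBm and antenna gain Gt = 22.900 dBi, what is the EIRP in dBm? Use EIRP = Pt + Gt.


EIRP = Pt + Gt = 24.470 + 22.900 = 47.37 dBm

47.37 dBm


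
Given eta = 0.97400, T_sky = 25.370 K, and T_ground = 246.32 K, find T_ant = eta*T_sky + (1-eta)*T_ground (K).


T_ant = 0.97400 * 25.370 + (1 - 0.97400) * 246.32 = 31.11 K

31.11 K


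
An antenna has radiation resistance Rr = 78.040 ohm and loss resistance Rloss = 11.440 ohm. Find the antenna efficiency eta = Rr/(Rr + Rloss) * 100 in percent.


eta = 78.040 / (78.040 + 11.440) * 100 = 87.22%

87.22%


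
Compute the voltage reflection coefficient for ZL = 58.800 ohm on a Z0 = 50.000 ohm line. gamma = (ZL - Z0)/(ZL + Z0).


gamma = (58.800 - 50.000) / (58.800 + 50.000) = 0.08088

0.08088


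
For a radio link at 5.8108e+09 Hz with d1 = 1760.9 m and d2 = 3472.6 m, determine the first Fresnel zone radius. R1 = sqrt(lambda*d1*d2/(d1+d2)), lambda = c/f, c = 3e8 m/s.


lambda = c / f = 3.0000e+08 / 5.8108e+09 = 0.05162800 m
R1 = sqrt(0.05162800 * 1760.9 * 3472.6 / (1760.9 + 3472.6)) = 7.767 m

7.767 m


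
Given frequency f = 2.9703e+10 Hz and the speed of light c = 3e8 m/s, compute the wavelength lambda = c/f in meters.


lambda = c / f = 3.0000e+08 / 2.9703e+10 = 0.01010 m

0.01010 m


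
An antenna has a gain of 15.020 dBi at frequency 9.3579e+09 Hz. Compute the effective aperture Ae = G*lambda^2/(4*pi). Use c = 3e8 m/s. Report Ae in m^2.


lambda = c / f = 3.0000e+08 / 9.3579e+09 = 0.03205847 m
G_linear = 10^(15.020/10) = 31.76874
Ae = G_linear * lambda^2 / (4*pi) = 31.76874 * 0.03205847^2 / (4*pi) = 2.598e-03 m^2

2.598e-03 m^2


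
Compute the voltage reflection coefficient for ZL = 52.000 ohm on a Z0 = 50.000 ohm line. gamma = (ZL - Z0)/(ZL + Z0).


gamma = (52.000 - 50.000) / (52.000 + 50.000) = 0.01961

0.01961


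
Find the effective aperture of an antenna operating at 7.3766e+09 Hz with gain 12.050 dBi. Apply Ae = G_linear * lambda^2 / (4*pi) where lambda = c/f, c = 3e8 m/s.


lambda = c / f = 3.0000e+08 / 7.3766e+09 = 0.04066914 m
G_linear = 10^(12.050/10) = 16.03245
Ae = G_linear * lambda^2 / (4*pi) = 16.03245 * 0.04066914^2 / (4*pi) = 2.110e-03 m^2

2.110e-03 m^2


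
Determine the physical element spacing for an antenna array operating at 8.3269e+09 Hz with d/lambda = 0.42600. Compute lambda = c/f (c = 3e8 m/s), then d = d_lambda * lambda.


lambda = c / f = 3.0000e+08 / 8.3269e+09 = 0.03602781 m
d = 0.42600 * 0.03602781 = 0.01535 m

0.01535 m


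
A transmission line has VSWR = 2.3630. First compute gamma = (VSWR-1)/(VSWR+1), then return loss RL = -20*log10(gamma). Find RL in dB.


gamma = (2.3630 - 1) / (2.3630 + 1) = 0.4052929
RL = -20 * log10(0.4052929) = 7.845 dB

7.845 dB


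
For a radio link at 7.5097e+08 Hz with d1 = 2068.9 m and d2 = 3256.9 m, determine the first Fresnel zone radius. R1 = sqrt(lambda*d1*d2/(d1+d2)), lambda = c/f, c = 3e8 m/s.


lambda = c / f = 3.0000e+08 / 7.5097e+08 = 0.3994833 m
R1 = sqrt(0.3994833 * 2068.9 * 3256.9 / (2068.9 + 3256.9)) = 22.48 m

22.48 m


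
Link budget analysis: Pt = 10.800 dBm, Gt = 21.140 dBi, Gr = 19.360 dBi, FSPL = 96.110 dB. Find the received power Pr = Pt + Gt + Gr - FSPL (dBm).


Pr = 10.800 + 21.140 + 19.360 - 96.110 = -44.81 dBm

-44.81 dBm


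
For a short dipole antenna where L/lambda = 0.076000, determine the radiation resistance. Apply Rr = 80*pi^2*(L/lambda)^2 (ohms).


Rr = 80 * pi^2 * (0.076000)^2 = 80 * 9.869604 * 5.776000e-03 = 4.561 ohm

4.561 ohm


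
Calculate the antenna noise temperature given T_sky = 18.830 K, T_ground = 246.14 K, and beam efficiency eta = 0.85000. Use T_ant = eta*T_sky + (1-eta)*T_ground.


T_ant = 0.85000 * 18.830 + (1 - 0.85000) * 246.14 = 52.93 K

52.93 K


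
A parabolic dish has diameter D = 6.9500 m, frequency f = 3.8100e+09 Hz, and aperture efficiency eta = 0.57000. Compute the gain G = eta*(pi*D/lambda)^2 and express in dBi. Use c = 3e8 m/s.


lambda = c / f = 3.0000e+08 / 3.8100e+09 = 0.07874016 m
G_linear = 0.57000 * (pi * 6.9500 / 0.07874016)^2 = 43828.00
G_dBi = 10 * log10(43828.00) = 46.42 dBi

46.42 dBi


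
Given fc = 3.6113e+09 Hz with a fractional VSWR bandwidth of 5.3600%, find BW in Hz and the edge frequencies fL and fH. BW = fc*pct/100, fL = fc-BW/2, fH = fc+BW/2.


BW = 3.6113e+09 * 5.3600/100 = 1.935657e+08 Hz
fL = 3.6113e+09 - 1.935657e+08/2 = 3.515e+09 Hz
fH = 3.6113e+09 + 1.935657e+08/2 = 3.708e+09 Hz

BW=1.936e+08 Hz, fL=3.515e+09 Hz, fH=3.708e+09 Hz


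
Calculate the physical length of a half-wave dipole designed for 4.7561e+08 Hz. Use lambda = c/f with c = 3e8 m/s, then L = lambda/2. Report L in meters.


lambda = c / f = 3.0000e+08 / 4.7561e+08 = 0.6307689 m
L = lambda / 2 = 0.6307689 / 2 = 0.3154 m

0.3154 m


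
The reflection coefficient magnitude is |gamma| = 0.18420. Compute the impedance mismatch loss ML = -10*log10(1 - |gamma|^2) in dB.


ML = -10 * log10(1 - 0.18420^2) = -10 * log10(0.96607036) = 0.1499 dB

0.1499 dB


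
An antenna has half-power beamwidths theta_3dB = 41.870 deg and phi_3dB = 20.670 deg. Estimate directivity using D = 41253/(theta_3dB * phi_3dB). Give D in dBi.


D_linear = 41253 / (41.870 * 20.670) = 47.66637
D_dBi = 10 * log10(47.66637) = 16.78 dBi

16.78 dBi


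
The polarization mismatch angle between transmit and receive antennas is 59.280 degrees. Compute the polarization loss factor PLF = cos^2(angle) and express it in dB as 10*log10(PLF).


PLF_linear = cos^2(59.280 deg) = 0.2609606
PLF_dB = 10 * log10(0.2609606) = -5.834 dB

-5.834 dB


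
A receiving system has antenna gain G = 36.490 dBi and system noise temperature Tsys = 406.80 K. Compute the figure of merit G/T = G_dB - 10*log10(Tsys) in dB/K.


G/T = 36.490 - 10*log10(406.80) = 36.490 - 26.09381 = 10.40 dB/K

10.40 dB/K


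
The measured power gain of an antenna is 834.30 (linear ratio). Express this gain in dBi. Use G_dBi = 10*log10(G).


G_dBi = 10 * log10(834.30) = 29.21 dBi

29.21 dBi


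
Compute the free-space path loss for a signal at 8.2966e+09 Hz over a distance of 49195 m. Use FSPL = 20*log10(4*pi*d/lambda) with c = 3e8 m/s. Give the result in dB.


lambda = c / f = 3.0000e+08 / 8.2966e+09 = 0.03615939 m
FSPL = 20 * log10(4*pi*49195/0.03615939) = 144.7 dB

144.7 dB


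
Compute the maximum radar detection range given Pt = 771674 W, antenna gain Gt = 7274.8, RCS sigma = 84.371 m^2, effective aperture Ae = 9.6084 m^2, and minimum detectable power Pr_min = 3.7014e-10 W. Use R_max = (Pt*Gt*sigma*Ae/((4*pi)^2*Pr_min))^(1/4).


R^4 = 771674*7274.8*84.371*9.6084 / ((4*pi)^2 * 3.7014e-10) = 7.785983e+19
R_max = 7.785983e+19^0.25 = 93935 m

93935 m


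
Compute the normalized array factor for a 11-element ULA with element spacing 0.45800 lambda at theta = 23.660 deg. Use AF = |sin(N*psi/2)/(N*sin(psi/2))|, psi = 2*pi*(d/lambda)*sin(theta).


psi = 2*pi*0.45800*sin(23.660 deg) = 1.154845 rad
AF = |sin(11*1.154845/2) / (11*sin(1.154845/2))| = 0.01139

0.01139
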